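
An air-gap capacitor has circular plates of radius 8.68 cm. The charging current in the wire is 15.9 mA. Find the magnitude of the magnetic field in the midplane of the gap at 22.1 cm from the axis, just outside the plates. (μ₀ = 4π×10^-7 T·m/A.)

1.44×10^-8 T

Between the plates the displacement current equals the wire current: I_d = 15.9 mA = 0.0159 A.
Outside the plates the loop encloses all of I_d, so B·2πr = μ₀ I_d and B = 1.44×10^-8 T.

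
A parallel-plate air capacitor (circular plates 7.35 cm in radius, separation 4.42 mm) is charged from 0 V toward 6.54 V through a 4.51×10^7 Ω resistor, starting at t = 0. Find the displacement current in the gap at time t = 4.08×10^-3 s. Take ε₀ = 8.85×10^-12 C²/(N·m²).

1.01×10^-8 A

C = ε₀A/d = (8.85×10^-12)(0.01697)/(4.42×10^-3) = 3.398×10^-11 F, so τ = RC = 1.532×10^-3 s.
The conduction current is I(t) = (V₀/R) e^(−t/τ), and the displacement current between the plates equals it.
t/τ = 2.663; I_d = (6.54/4.51×10^7) · e^(−2.663) = (1.450×10^-7)(0.06974) = 1.01×10^-8 A.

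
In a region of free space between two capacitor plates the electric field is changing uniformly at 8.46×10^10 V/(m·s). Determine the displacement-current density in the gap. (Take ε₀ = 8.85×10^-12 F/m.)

J_d = ε₀ dE/dt = (8.85×10^-12)(8.46×10^10) = 0.749 A/m².

0.749 A/m²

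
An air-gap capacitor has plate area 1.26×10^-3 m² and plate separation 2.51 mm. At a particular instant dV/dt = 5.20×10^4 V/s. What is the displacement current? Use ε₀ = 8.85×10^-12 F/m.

2.31×10^-7 A

The field between the plates is E = V/d, so dE/dt = (5.20×10^4)/(2.51×10^-3 m) = 2.072×10^7 V/(m·s).
I_d = ε₀ A (dE/dt) = (8.85×10^-12)(1.26×10^-3)(2.072×10^7) = 2.31×10^-7 A.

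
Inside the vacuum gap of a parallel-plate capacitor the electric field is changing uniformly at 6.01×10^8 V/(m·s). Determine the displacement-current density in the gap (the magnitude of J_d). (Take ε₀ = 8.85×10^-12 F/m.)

J_d = ε₀ dE/dt = (8.85×10^-12)(6.01×10^8) = 5.32×10^-3 A/m².

5.32×10^-3 A/m²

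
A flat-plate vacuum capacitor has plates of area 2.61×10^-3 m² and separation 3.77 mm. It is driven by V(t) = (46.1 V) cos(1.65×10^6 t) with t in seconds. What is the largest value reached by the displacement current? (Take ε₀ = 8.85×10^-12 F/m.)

(dE/dt)_max = V₀ω/d = 2.018×10^10 V/(m·s); ω = 1.65×10^6 rad/s.
I_d,max = ε₀ A (dE/dt)_max = (8.85×10^-12)(2.61×10^-3)(2.018×10^10) = 4.66×10^-4 A.

4.66×10^-4 A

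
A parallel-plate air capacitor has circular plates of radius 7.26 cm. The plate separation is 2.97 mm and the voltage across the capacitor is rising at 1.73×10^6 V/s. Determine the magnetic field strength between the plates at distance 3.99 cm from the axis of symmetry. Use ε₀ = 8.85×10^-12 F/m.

dE/dt = (dV/dt)/d = 5.825×10^8 V/(m·s); I_d = ε₀(πR²)(dE/dt) = (8.85×10^-12)(0.01656)(5.825×10^8) = 8.537×10^-5 A.
For r < R the Ampère–Maxwell law gives B(2πr) = μ₀ I_d (r²/R²), so B = μ₀ I_d r/(2πR²) = (4π×10^-7)(8.537×10^-5)(0.0399)/(2π·0.0726²) = 1.29×10^-10 T.

1.29×10^-10 T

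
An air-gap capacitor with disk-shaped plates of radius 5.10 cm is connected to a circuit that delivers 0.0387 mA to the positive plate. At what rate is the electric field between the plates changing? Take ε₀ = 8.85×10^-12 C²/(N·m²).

Charge continuity gives I_d = I = 3.87×10^-5 A between the plates.
Since I_d = ε₀ A dE/dt, dE/dt = I_d/(ε₀A) = (3.87×10^-5)/((8.85×10^-12)(8.171×10^-3)) = 5.35×10^8 V/(m·s).

5.35×10^8 V/(m·s)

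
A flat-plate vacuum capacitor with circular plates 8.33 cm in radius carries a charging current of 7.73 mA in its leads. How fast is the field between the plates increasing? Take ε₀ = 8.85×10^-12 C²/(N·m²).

4.01×10^10 V/(m·s)

Charge continuity gives I_d = I = 7.73×10^-3 A between the plates.
Then dE/dt = I_d/(ε₀A) = 4.01×10^10 V/(m·s).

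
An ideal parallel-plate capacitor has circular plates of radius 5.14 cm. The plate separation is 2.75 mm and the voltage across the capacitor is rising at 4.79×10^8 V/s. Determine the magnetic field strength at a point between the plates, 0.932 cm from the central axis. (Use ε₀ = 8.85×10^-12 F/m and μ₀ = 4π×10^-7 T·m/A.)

With E = V/d, dE/dt = 1.742×10^11 V/(m·s) and πR² = 8.300×10^-3 m², giving I_d = ε₀ πR² dE/dt = 0.01280 A.
∮B·dl = μ₀ I_d,enc with I_d,enc = I_d r²/R² = 4.208×10^-4 A; so B = μ₀ I_d,enc/(2πr) = 9.03×10^-9 T.

9.03×10^-9 T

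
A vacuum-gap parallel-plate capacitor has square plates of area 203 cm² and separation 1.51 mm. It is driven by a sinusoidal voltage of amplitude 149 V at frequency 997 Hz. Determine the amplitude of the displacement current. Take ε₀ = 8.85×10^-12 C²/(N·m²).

1.11×10^-4 A

The displacement current equals the conduction current C dV/dt, which peaks at C V₀ ω.
With C = ε₀A/d = (8.85×10^-12)(0.0203)/(1.51×10^-3) = 1.190×10^-10 F and ω = 2πf = 6264 rad/s, I_d,max = (1.190×10^-10)(149)(6264) = 1.11×10^-4 A.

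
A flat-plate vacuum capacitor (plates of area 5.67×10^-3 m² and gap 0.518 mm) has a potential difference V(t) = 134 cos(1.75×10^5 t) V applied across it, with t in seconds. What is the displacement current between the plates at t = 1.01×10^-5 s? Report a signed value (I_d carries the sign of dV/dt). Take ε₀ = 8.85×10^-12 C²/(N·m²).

C = ε₀A/d = (8.85×10^-12)(5.67×10^-3)/(5.18×10^-4) = 9.687×10^-11 F. dV/dt = V₀ω·−sin(ωt); at ωt = 1.7675 rad this factor is -0.9807.
I_d = C dV/dt = (9.687×10^-11)(134)(1.75×10^5)(-0.9807) = -2.23×10^-3 A.

-2.23×10^-3 A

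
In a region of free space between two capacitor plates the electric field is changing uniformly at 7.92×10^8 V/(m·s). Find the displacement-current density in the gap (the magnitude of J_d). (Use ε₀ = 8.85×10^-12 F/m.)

7.01×10^-3 A/m²

J_d = ε₀ dE/dt = (8.85×10^-12)(7.92×10^8) = 7.01×10^-3 A/m².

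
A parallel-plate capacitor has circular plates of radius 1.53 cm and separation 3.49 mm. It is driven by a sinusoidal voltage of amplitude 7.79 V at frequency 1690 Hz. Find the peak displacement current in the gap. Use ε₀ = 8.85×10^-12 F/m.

C = ε₀A/d = (8.85×10^-12)(7.354×10^-4)/(3.49×10^-3) = 1.865×10^-12 F; ω = 2πf = 1.062×10^4 rad/s.
I_d = C dV/dt, so |I_d|_max = C V₀ ω = (1.865×10^-12)(7.79)(1.062×10^4) = 1.54×10^-7 A.

1.54×10^-7 A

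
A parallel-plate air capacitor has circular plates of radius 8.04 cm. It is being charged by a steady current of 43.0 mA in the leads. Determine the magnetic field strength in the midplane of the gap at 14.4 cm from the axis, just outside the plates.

No conduction current crosses the gap, so I_d there equals the 0.0430 A in the leads.
Outside the plates the loop encloses all of I_d, so B·2πr = μ₀ I_d and B = 5.97×10^-8 T.

5.97×10^-8 T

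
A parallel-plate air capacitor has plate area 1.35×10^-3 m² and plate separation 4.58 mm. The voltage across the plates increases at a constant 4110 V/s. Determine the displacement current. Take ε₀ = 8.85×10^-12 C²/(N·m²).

1.07×10^-8 A

E = V/d so dE/dt = (dV/dt)/d = 8.974×10^5 V/(m·s), and I_d = ε₀ A dE/dt = (8.85×10^-12)(1.35×10^-3)(8.974×10^5) = 1.07×10^-8 A.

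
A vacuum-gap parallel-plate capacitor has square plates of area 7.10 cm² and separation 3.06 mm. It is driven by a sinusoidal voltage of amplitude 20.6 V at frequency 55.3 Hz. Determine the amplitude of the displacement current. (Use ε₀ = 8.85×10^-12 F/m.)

1.47×10^-8 A

C = ε₀A/d = (8.85×10^-12)(7.10×10^-4)/(3.06×10^-3) = 2.053×10^-12 F; ω = 2πf = 347.5 rad/s.
I_d = C dV/dt, so |I_d|_max = C V₀ ω = (2.053×10^-12)(20.6)(347.5) = 1.47×10^-8 A.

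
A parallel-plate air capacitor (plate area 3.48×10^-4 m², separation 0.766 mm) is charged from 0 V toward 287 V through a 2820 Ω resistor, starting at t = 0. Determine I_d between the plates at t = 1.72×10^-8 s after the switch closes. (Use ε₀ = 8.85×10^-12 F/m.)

0.0223 A

C = ε₀A/d = (8.85×10^-12)(3.48×10^-4)/(7.66×10^-4) = 4.021×10^-12 F, so τ = RC = 1.134×10^-8 s.
The conduction current is I(t) = (V₀/R) e^(−t/τ), and the displacement current between the plates equals it.
t/τ = 1.517; I_d = (287/2820) · e^(−1.517) = (0.1018)(0.2194) = 0.0223 A.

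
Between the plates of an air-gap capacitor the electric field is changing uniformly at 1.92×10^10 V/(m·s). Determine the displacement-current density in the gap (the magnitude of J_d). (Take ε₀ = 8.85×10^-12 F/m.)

The displacement-current density is ε₀ ∂E/∂t = (8.85×10^-12)(1.92×10^10) = 0.170 A/m².

0.170 A/m²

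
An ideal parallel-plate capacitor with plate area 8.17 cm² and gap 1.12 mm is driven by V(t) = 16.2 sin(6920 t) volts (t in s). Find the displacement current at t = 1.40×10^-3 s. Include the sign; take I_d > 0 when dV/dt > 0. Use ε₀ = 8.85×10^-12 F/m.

dE/dt = (V₀ω/d)·cos(ωt) with ωt = 9.688 rad: (16.2)(6920)(-0.9656)/(1.12×10^-3) = -9.665×10^7 V/(m·s).
I_d = ε₀ A dE/dt = (8.85×10^-12)(8.17×10^-4)(-9.665×10^7) = -6.99×10^-7 A.

-6.99×10^-7 A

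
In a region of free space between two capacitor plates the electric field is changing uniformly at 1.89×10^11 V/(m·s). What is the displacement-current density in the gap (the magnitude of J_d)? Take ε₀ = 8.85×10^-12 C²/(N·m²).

1.67 A/m²

J_d = ε₀ dE/dt = (8.85×10^-12)(1.89×10^11) = 1.67 A/m².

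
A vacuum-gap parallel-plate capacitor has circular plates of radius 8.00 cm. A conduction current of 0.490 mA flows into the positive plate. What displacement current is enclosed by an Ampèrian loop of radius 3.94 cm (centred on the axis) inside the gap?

No conduction current crosses the gap, so I_d there equals the 4.90×10^-4 A in the leads.
Through an area πr² the displacement current is I_d·(πr²/πR²) = I_d (r/R)² = 1.19×10^-4 A.

1.19×10^-4 A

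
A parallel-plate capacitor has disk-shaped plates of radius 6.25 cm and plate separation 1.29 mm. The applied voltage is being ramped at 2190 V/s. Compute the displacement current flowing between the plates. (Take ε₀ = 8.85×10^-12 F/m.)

1.84×10^-7 A

The field between the plates is E = V/d, so dE/dt = (2190)/(1.29×10^-3 m) = 1.698×10^6 V/(m·s).
I_d = ε₀ A (dE/dt) = (8.85×10^-12)(0.01227)(1.698×10^6) = 1.84×10^-7 A.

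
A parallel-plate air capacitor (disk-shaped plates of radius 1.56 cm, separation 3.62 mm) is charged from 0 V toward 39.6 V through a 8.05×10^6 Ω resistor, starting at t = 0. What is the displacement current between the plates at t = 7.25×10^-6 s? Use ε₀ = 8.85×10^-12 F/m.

3.04×10^-6 A

C = ε₀A/d = (8.85×10^-12)(7.645×10^-4)/(3.62×10^-3) = 1.869×10^-12 F and τ = RC = 1.505×10^-5 s. I_d in the gap equals the RC charging current.
I_d(t) = (V₀/R) e^(−t/τ) = 4.919×10^-6 · e^(−0.4817) = 3.04×10^-6 A.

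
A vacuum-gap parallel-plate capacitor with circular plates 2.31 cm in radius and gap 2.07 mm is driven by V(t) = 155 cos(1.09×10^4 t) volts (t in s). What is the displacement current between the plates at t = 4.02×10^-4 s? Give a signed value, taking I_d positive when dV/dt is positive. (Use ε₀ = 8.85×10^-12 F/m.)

dE/dt = (V₀ω/d)·−sin(ωt) with ωt = 4.3818 rad: (155)(1.09×10^4)(0.9459)/(2.07×10^-3) = 7.720×10^8 V/(m·s).
I_d = ε₀ A dE/dt = (8.85×10^-12)(1.676×10^-3)(7.720×10^8) = 1.15×10^-5 A.

1.15×10^-5 A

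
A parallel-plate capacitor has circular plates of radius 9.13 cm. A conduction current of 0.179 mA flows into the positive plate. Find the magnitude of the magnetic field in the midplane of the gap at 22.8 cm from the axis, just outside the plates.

1.57×10^-10 T

No conduction current crosses the gap, so I_d there equals the 1.79×10^-4 A in the leads.
Outside the plates the loop encloses all of I_d, so B·2πr = μ₀ I_d and B = 1.57×10^-10 T.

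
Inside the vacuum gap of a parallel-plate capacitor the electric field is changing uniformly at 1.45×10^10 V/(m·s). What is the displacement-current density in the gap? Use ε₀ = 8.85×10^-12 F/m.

0.128 A/m²

J_d = ε₀ ∂E/∂t, so J_d = 0.128 A/m².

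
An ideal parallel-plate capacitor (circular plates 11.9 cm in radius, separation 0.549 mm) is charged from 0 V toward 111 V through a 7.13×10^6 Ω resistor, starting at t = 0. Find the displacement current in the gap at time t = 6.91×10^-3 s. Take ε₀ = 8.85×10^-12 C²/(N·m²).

With C = ε₀A/d = (8.85×10^-12)(0.04449)/(5.49×10^-4) = 7.172×10^-10 F, the time constant is τ = RC = 5.114×10^-3 s, so t/τ = 1.351 and e^(−t/τ) = 0.2590.
I_d = I_cond = (V₀/R) e^(−t/τ) = (1.557×10^-5)(0.2590) = 4.03×10^-6 A.

4.03×10^-6 A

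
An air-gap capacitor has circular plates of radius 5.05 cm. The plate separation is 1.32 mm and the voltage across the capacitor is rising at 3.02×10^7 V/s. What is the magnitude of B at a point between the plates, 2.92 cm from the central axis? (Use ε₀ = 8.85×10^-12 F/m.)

I_d = C dV/dt with C = ε₀πR²/d = 5.372×10^-11 F, so I_d = (5.372×10^-11)(3.02×10^7) = 1.622×10^-3 A.
For r < R the Ampère–Maxwell law gives B(2πr) = μ₀ I_d (r²/R²), so B = μ₀ I_d r/(2πR²) = (4π×10^-7)(1.622×10^-3)(0.0292)/(2π·0.0505²) = 3.71×10^-9 T.

3.71×10^-9 T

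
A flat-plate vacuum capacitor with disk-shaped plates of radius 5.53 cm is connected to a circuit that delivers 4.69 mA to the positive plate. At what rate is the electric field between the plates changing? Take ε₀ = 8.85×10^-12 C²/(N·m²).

Charge continuity gives I_d = I = 4.69×10^-3 A between the plates.
Inverting I_d = ε₀ A dE/dt gives dE/dt = 4.69×10^-3 / (8.85×10^-12 · 9.607×10^-3) = 5.52×10^10 V/(m·s).

5.52×10^10 V/(m·s)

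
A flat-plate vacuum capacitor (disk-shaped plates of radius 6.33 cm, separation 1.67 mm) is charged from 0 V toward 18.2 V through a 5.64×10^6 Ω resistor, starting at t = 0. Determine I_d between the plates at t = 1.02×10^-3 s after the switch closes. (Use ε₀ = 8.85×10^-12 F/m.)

With C = ε₀A/d = (8.85×10^-12)(0.01259)/(1.67×10^-3) = 6.672×10^-11 F, the time constant is τ = RC = 3.763×10^-4 s, so t/τ = 2.711 and e^(−t/τ) = 0.06647.
I_d = I_cond = (V₀/R) e^(−t/τ) = (3.227×10^-6)(0.06647) = 2.14×10^-7 A.

2.14×10^-7 A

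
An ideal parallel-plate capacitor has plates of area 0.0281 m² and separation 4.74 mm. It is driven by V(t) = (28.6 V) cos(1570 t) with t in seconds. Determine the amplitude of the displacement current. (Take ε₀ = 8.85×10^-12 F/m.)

2.36×10^-6 A

(dE/dt)_max = V₀ω/d = 9.473×10^6 V/(m·s); ω = 1570 rad/s.
I_d,max = ε₀ A (dE/dt)_max = (8.85×10^-12)(0.0281)(9.473×10^6) = 2.36×10^-6 A.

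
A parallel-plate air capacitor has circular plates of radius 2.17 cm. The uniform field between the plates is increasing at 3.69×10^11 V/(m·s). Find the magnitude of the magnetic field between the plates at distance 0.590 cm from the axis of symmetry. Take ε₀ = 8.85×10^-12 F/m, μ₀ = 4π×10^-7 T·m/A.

1.21×10^-8 T

Through the whole plate area (πR² = 1.479×10^-3 m²), I_d = ε₀ πR² dE/dt = 4.830×10^-3 A.
An Ampèrian loop of radius r encloses a fraction (r/R)² of I_d. Then B·2πr = μ₀ I_d (r/R)², giving B = μ₀ I_d r/(2πR²) = 1.21×10^-8 T.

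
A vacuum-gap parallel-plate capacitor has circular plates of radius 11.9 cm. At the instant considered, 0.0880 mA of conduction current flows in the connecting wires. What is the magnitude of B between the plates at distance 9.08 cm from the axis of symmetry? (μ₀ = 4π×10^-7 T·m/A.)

No conduction current crosses the gap, so I_d there equals the 8.80×10^-5 A in the leads.
An Ampèrian loop of radius r encloses a fraction (r/R)² of I_d. Then B·2πr = μ₀ I_d (r/R)², giving B = μ₀ I_d r/(2πR²) = 1.13×10^-10 T.

1.13×10^-10 T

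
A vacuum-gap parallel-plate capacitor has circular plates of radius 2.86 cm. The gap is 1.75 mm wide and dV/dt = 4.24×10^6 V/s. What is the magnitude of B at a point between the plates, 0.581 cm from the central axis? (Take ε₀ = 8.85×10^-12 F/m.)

I_d = C dV/dt with C = ε₀πR²/d = 1.300×10^-11 F, so I_d = (1.300×10^-11)(4.24×10^6) = 5.512×10^-5 A.
∮B·dl = μ₀ I_d,enc with I_d,enc = I_d r²/R² = 2.275×10^-6 A; so B = μ₀ I_d,enc/(2πr) = 7.83×10^-11 T.

7.83×10^-11 T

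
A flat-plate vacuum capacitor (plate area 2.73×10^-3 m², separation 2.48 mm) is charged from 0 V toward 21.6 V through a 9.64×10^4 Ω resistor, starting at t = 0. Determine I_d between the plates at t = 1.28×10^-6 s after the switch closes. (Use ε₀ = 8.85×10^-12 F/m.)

5.73×10^-5 A

C = ε₀A/d = (8.85×10^-12)(2.73×10^-3)/(2.48×10^-3) = 9.742×10^-12 F and τ = RC = 9.391×10^-7 s. I_d in the gap equals the RC charging current.
I_d(t) = (V₀/R) e^(−t/τ) = 2.241×10^-4 · e^(−1.363) = 5.73×10^-5 A.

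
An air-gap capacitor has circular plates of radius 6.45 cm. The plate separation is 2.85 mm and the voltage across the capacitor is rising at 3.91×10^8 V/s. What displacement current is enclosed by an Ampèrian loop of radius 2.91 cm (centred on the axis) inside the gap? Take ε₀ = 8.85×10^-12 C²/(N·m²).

3.23×10^-3 A

With E = V/d, dE/dt = 1.372×10^11 V/(m·s) and πR² = 0.01307 m², giving I_d = ε₀ πR² dE/dt = 0.01587 A.
The field is uniform, so I_d,enc = I_d (r/R)² = (0.01587)(2.91/6.45)² = 3.23×10^-3 A.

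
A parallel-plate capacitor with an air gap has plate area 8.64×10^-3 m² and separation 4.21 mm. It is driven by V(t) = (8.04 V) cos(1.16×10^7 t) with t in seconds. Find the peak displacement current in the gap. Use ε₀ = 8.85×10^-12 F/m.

The displacement current equals the conduction current C dV/dt, which peaks at C V₀ ω.
With C = ε₀A/d = (8.85×10^-12)(8.64×10^-3)/(4.21×10^-3) = 1.816×10^-11 F and ω = 1.16×10^7 rad/s, I_d,max = (1.816×10^-11)(8.04)(1.16×10^7) = 1.69×10^-3 A.

1.69×10^-3 A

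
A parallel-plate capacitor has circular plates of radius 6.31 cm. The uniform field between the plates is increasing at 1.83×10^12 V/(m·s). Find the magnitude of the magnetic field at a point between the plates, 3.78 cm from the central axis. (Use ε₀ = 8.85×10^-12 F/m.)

3.85×10^-7 T

Through the whole plate area (πR² = 0.01251 m²), I_d = ε₀ πR² dE/dt = 0.2026 A.
For r < R the Ampère–Maxwell law gives B(2πr) = μ₀ I_d (r²/R²), so B = μ₀ I_d r/(2πR²) = (4π×10^-7)(0.2026)(0.0378)/(2π·0.0631²) = 3.85×10^-7 T.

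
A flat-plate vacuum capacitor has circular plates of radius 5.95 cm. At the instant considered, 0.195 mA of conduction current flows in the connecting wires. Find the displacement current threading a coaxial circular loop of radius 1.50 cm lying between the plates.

1.24×10^-5 A

By continuity the displacement current in the gap matches the conduction current: I_d = 1.95×10^-4 A.
Since J_d is uniform, the enclosed fraction is (r/R)² = 0.06355, giving I_d,enc = 1.24×10^-5 A.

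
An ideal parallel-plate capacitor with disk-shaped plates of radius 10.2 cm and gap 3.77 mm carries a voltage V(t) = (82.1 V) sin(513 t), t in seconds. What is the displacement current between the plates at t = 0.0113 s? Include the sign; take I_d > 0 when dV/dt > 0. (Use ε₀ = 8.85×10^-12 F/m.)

2.86×10^-6 A

C = ε₀A/d = (8.85×10^-12)(0.03269)/(3.77×10^-3) = 7.674×10^-11 F. dV/dt = V₀ω·cos(ωt); at ωt = 5.7969 rad this factor is 0.8841.
I_d = C dV/dt = (7.674×10^-11)(82.1)(513)(0.8841) = 2.86×10^-6 A.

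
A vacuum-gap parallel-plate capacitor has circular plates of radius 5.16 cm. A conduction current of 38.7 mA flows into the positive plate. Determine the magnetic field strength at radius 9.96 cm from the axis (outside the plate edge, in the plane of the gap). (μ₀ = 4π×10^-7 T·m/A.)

7.77×10^-8 T

By continuity the displacement current in the gap matches the conduction current: I_d = 0.0387 A.
For r ≥ R the full I_d is enclosed: B = μ₀ I_d/(2πr) = (4π×10^-7)(0.0387)/(2π·0.0996) = 7.77×10^-8 T.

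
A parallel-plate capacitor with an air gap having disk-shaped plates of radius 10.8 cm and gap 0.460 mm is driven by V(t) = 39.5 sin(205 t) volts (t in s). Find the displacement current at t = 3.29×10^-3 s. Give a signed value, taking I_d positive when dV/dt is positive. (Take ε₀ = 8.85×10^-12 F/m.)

4.46×10^-6 A

C = ε₀A/d = (8.85×10^-12)(0.03664)/(4.60×10^-4) = 7.049×10^-10 F. dV/dt = V₀ω·cos(ωt); at ωt = 0.67445 rad this factor is 0.7811.
I_d = C dV/dt = (7.049×10^-10)(39.5)(205)(0.7811) = 4.46×10^-6 A.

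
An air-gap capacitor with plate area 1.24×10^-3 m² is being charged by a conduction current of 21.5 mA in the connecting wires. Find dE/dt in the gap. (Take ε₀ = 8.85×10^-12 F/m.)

1.96×10^12 V/(m·s)

By continuity, I_d in the gap equals the 21.5 mA flowing in the wire.
Since I_d = ε₀ A dE/dt, dE/dt = I_d/(ε₀A) = (0.0215)/((8.85×10^-12)(1.24×10^-3)) = 1.96×10^12 V/(m·s).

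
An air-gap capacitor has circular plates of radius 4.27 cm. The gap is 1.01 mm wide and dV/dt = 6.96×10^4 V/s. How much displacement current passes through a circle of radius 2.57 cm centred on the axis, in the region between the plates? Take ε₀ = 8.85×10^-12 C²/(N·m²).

1.27×10^-6 A

I_d = C dV/dt with C = ε₀πR²/d = 5.019×10^-11 F, so I_d = (5.019×10^-11)(6.96×10^4) = 3.493×10^-6 A.
The field is uniform, so I_d,enc = I_d (r/R)² = (3.493×10^-6)(2.57/4.27)² = 1.27×10^-6 A.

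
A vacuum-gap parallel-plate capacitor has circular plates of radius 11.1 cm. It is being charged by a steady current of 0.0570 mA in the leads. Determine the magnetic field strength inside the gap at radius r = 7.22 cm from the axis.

6.68×10^-11 T

By continuity the displacement current in the gap matches the conduction current: I_d = 5.70×10^-5 A.
∮B·dl = μ₀ I_d,enc with I_d,enc = I_d r²/R² = 2.412×10^-5 A; so B = μ₀ I_d,enc/(2πr) = 6.68×10^-11 T.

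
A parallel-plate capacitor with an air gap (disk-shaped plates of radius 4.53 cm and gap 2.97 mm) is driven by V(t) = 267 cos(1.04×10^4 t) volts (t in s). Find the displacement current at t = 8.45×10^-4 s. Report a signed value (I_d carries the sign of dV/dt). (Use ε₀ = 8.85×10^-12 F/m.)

dV/dt = (267)(1.04×10^4)·−sin(8.788) = -1.651×10^6 V/s.
I_d = C dV/dt with C = ε₀A/d = (8.85×10^-12)(6.447×10^-3)/(2.97×10^-3) = 1.921×10^-11 F, so I_d = (1.921×10^-11)(-1.651×10^6) = -3.17×10^-5 A.

-3.17×10^-5 A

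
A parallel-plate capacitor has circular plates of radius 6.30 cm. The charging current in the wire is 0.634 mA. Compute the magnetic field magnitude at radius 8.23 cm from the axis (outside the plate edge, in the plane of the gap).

1.54×10^-9 T

By continuity the displacement current in the gap matches the conduction current: I_d = 6.34×10^-4 A.
For r ≥ R the full I_d is enclosed: B = μ₀ I_d/(2πr) = (4π×10^-7)(6.34×10^-4)/(2π·0.0823) = 1.54×10^-9 T.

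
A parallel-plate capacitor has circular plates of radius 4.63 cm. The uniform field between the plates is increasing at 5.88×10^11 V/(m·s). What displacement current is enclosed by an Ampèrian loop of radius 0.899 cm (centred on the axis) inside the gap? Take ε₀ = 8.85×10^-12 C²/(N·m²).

Total displacement current: I_d = ε₀(πR²)(dE/dt) = (8.85×10^-12)(6.735×10^-3)(5.88×10^11) = 0.03505 A.
Since J_d is uniform, the enclosed fraction is (r/R)² = 0.03770, giving I_d,enc = 1.32×10^-3 A.

1.32×10^-3 A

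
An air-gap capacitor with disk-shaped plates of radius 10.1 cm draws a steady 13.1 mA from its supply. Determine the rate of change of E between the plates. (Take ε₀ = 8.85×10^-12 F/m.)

By continuity, I_d in the gap equals the 13.1 mA flowing in the wire.
Since I_d = ε₀ A dE/dt, dE/dt = I_d/(ε₀A) = (0.0131)/((8.85×10^-12)(0.03205)) = 4.62×10^10 V/(m·s).

4.62×10^10 V/(m·s)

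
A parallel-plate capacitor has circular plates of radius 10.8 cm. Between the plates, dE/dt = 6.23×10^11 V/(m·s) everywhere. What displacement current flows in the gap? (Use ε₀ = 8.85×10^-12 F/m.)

With a uniform field, Φ_E = EA, so I_d = ε₀ A dE/dt = 0.202 A.

0.202 A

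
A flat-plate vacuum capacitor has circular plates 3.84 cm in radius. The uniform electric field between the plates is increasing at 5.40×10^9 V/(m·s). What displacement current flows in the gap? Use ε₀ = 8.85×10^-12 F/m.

2.21×10^-4 A

With a uniform field, Φ_E = EA, so I_d = ε₀ A dE/dt = 2.21×10^-4 A.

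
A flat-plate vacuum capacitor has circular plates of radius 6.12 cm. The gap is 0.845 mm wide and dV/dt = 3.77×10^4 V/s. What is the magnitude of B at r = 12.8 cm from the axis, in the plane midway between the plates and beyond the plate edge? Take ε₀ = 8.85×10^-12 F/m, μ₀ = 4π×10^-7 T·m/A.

7.26×10^-12 T

With E = V/d, dE/dt = 4.462×10^7 V/(m·s) and πR² = 0.01177 m², giving I_d = ε₀ πR² dE/dt = 4.648×10^-6 A.
Outside the plates the loop encloses all of I_d, so B·2πr = μ₀ I_d and B = 7.26×10^-12 T.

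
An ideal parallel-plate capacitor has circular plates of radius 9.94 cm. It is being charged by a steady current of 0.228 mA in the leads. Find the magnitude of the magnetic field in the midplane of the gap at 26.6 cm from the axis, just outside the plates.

Between the plates the displacement current equals the wire current: I_d = 0.228 mA = 2.28×10^-4 A.
Outside the plates the loop encloses all of I_d, so B·2πr = μ₀ I_d and B = 1.71×10^-10 T.

1.71×10^-10 T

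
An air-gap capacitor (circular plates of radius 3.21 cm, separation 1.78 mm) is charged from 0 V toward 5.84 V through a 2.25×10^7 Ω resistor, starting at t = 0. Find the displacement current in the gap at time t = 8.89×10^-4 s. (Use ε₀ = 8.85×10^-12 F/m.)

With C = ε₀A/d = (8.85×10^-12)(3.237×10^-3)/(1.78×10^-3) = 1.609×10^-11 F, the time constant is τ = RC = 3.620×10^-4 s, so t/τ = 2.456 and e^(−t/τ) = 0.08578.
I_d = I_cond = (V₀/R) e^(−t/τ) = (2.596×10^-7)(0.08578) = 2.23×10^-8 A.

2.23×10^-8 A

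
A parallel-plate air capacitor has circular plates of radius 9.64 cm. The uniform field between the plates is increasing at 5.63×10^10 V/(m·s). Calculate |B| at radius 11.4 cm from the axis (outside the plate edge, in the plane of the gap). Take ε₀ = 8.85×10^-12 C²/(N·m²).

I_d = ε₀ dΦ_E/dt = ε₀ πR² (dE/dt) = (8.85×10^-12)(0.02919)(5.63×10^10) = 0.01454 A through the full plate area.
Outside the plates the loop encloses all of I_d, so B·2πr = μ₀ I_d and B = 2.55×10^-8 T.

2.55×10^-8 T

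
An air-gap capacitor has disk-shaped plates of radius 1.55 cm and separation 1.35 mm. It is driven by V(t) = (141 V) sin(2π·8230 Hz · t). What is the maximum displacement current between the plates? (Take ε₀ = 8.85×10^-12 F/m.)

3.61×10^-5 A

C = ε₀A/d = (8.85×10^-12)(7.548×10^-4)/(1.35×10^-3) = 4.948×10^-12 F; ω = 2πf = 5.171×10^4 rad/s.
I_d = C dV/dt, so |I_d|_max = C V₀ ω = (4.948×10^-12)(141)(5.171×10^4) = 3.61×10^-5 A.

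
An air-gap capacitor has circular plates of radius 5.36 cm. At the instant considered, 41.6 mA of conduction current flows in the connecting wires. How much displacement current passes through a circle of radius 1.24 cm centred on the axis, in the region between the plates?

Between the plates the displacement current equals the wire current: I_d = 41.6 mA = 0.0416 A.
Since J_d is uniform, the enclosed fraction is (r/R)² = 0.05352, giving I_d,enc = 2.23×10^-3 A.

2.23×10^-3 A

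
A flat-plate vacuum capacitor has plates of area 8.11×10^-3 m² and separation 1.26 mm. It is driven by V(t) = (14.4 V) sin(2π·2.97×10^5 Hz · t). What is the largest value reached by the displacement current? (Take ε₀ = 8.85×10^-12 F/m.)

(dE/dt)_max = V₀ω/d = 2.133×10^10 V/(m·s); ω = 2πf = 1.866×10^6 rad/s.
I_d,max = ε₀ A (dE/dt)_max = (8.85×10^-12)(8.11×10^-3)(2.133×10^10) = 1.53×10^-3 A.

1.53×10^-3 A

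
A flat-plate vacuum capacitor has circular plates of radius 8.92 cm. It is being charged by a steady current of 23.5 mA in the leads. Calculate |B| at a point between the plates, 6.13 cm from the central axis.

No conduction current crosses the gap, so I_d there equals the 0.0235 A in the leads.
For r < R the Ampère–Maxwell law gives B(2πr) = μ₀ I_d (r²/R²), so B = μ₀ I_d r/(2πR²) = (4π×10^-7)(0.0235)(0.0613)/(2π·0.0892²) = 3.62×10^-8 T.

3.62×10^-8 T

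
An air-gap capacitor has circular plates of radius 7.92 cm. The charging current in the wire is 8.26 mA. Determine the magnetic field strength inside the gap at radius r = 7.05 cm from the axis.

Between the plates the displacement current equals the wire current: I_d = 8.26 mA = 8.26×10^-3 A.
For r < R the Ampère–Maxwell law gives B(2πr) = μ₀ I_d (r²/R²), so B = μ₀ I_d r/(2πR²) = (4π×10^-7)(8.26×10^-3)(0.0705)/(2π·0.0792²) = 1.86×10^-8 T.

1.86×10^-8 T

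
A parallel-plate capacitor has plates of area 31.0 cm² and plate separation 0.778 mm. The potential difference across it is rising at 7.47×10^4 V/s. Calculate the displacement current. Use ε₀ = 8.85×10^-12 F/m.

2.63×10^-6 A

The displacement current equals the charging current C dV/dt. With C = ε₀A/d = (8.85×10^-12)(3.10×10^-3)/(7.78×10^-4) = 3.526×10^-11 F, I_d = (3.526×10^-11)(7.47×10^4) = 2.63×10^-6 A.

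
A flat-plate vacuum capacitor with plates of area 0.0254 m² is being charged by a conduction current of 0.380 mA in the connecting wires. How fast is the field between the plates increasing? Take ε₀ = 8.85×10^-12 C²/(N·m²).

Charge continuity gives I_d = I = 3.80×10^-4 A between the plates.
Since I_d = ε₀ A dE/dt, dE/dt = I_d/(ε₀A) = (3.80×10^-4)/((8.85×10^-12)(0.0254)) = 1.69×10^9 V/(m·s).

1.69×10^9 V/(m·s)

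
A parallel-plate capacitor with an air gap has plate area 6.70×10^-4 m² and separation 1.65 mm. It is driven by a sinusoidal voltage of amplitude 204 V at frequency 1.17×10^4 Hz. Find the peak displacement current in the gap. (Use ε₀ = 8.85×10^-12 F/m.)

5.39×10^-5 A

C = ε₀A/d = (8.85×10^-12)(6.70×10^-4)/(1.65×10^-3) = 3.594×10^-12 F; ω = 2πf = 7.351×10^4 rad/s.
I_d = C dV/dt, so |I_d|_max = C V₀ ω = (3.594×10^-12)(204)(7.351×10^4) = 5.39×10^-5 A.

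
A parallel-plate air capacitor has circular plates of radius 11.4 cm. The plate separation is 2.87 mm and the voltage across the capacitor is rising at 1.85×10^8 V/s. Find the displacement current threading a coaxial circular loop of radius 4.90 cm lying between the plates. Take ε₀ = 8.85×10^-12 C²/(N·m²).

4.30×10^-3 A

dE/dt = (dV/dt)/d = 6.446×10^10 V/(m·s); I_d = ε₀(πR²)(dE/dt) = (8.85×10^-12)(0.04083)(6.446×10^10) = 0.02329 A.
Through an area πr² the displacement current is I_d·(πr²/πR²) = I_d (r/R)² = 4.30×10^-3 A.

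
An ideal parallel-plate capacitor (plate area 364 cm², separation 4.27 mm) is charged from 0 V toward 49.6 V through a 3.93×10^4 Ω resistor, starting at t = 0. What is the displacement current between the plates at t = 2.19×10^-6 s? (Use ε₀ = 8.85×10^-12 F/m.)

6.03×10^-4 A

C = ε₀A/d = (8.85×10^-12)(0.0364)/(4.27×10^-3) = 7.544×10^-11 F and τ = RC = 2.965×10^-6 s. I_d in the gap equals the RC charging current.
I_d(t) = (V₀/R) e^(−t/τ) = 1.262×10^-3 · e^(−0.7386) = 6.03×10^-4 A.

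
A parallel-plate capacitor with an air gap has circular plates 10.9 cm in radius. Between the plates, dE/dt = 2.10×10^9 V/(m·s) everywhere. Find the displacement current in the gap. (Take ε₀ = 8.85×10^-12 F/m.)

6.94×10^-4 A

The displacement current is ε₀ times dΦ_E/dt = ε₀ A dE/dt = (8.85×10^-12)(0.03733)(2.10×10^9) = 6.94×10^-4 A.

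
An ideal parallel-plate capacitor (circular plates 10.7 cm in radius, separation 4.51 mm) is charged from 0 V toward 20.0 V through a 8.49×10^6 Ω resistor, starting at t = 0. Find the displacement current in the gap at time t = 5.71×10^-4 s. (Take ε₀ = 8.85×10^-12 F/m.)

9.08×10^-7 A

With C = ε₀A/d = (8.85×10^-12)(0.03597)/(4.51×10^-3) = 7.058×10^-11 F, the time constant is τ = RC = 5.992×10^-4 s, so t/τ = 0.9529 and e^(−t/τ) = 0.3856.
I_d = I_cond = (V₀/R) e^(−t/τ) = (2.356×10^-6)(0.3856) = 9.08×10^-7 A.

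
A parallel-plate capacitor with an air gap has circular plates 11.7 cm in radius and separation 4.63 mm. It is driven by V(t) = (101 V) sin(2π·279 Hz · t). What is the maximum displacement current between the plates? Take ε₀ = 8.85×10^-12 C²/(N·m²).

1.46×10^-5 A

C = ε₀A/d = (8.85×10^-12)(0.04301)/(4.63×10^-3) = 8.221×10^-11 F; ω = 2πf = 1753 rad/s.
I_d = C dV/dt, so |I_d|_max = C V₀ ω = (8.221×10^-11)(101)(1753) = 1.46×10^-5 A.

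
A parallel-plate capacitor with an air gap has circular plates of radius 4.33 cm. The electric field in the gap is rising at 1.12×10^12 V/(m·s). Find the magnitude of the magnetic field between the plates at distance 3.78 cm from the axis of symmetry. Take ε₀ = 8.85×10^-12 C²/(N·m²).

2.35×10^-7 T

Total displacement current: I_d = ε₀(πR²)(dE/dt) = (8.85×10^-12)(5.890×10^-3)(1.12×10^12) = 0.05838 A.
∮B·dl = μ₀ I_d,enc with I_d,enc = I_d r²/R² = 0.04449 A; so B = μ₀ I_d,enc/(2πr) = 2.35×10^-7 T.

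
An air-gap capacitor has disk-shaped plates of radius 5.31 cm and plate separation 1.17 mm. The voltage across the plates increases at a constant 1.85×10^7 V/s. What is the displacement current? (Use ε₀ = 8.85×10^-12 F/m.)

1.24×10^-3 A

The displacement current equals the charging current C dV/dt. With C = ε₀A/d = (8.85×10^-12)(8.858×10^-3)/(1.17×10^-3) = 6.700×10^-11 F, I_d = (6.700×10^-11)(1.85×10^7) = 1.24×10^-3 A.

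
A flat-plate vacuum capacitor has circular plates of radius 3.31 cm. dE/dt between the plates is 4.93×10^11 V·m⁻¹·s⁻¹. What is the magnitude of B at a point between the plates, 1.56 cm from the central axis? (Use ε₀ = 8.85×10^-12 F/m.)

4.28×10^-8 T

Through the whole plate area (πR² = 3.442×10^-3 m²), I_d = ε₀ πR² dE/dt = 0.01502 A.
∮B·dl = μ₀ I_d,enc with I_d,enc = I_d r²/R² = 3.336×10^-3 A; so B = μ₀ I_d,enc/(2πr) = 4.28×10^-8 T.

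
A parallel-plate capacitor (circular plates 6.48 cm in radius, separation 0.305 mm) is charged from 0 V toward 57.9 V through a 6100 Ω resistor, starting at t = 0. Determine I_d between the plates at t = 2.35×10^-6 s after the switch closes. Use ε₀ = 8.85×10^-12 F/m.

With C = ε₀A/d = (8.85×10^-12)(0.01319)/(3.05×10^-4) = 3.827×10^-10 F, the time constant is τ = RC = 2.334×10^-6 s, so t/τ = 1.007 and e^(−t/τ) = 0.3653.
I_d = I_cond = (V₀/R) e^(−t/τ) = (9.492×10^-3)(0.3653) = 3.47×10^-3 A.

3.47×10^-3 A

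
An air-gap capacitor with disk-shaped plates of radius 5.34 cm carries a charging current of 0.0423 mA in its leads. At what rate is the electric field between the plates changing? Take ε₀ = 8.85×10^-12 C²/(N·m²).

Charge continuity gives I_d = I = 4.23×10^-5 A between the plates.
Inverting I_d = ε₀ A dE/dt gives dE/dt = 4.23×10^-5 / (8.85×10^-12 · 8.958×10^-3) = 5.34×10^8 V/(m·s).

5.34×10^8 V/(m·s)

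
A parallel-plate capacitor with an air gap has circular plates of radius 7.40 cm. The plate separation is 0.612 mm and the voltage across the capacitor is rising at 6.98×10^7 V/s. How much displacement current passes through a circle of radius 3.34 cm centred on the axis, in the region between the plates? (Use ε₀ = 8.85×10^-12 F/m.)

3.54×10^-3 A

With E = V/d, dE/dt = 1.141×10^11 V/(m·s) and πR² = 0.01720 m², giving I_d = ε₀ πR² dE/dt = 0.01737 A.
Through an area πr² the displacement current is I_d·(πr²/πR²) = I_d (r/R)² = 3.54×10^-3 A.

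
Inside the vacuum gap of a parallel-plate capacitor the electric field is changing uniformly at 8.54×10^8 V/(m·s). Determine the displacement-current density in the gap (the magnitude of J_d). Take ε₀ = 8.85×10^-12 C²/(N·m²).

7.56×10^-3 A/m²

J_d = ε₀ dE/dt = (8.85×10^-12)(8.54×10^8) = 7.56×10^-3 A/m².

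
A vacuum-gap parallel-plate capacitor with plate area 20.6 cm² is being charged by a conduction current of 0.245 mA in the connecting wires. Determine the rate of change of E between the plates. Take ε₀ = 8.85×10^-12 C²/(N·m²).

1.34×10^10 V/(m·s)

The displacement current between the plates equals the conduction current, I_d = 0.245 mA.
Then dE/dt = I_d/(ε₀A) = 1.34×10^10 V/(m·s).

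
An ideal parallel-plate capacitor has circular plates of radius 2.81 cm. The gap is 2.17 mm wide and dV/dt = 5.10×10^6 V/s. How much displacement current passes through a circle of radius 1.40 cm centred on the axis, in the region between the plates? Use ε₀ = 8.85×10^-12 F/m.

1.28×10^-5 A

With E = V/d, dE/dt = 2.350×10^9 V/(m·s) and πR² = 2.481×10^-3 m², giving I_d = ε₀ πR² dE/dt = 5.160×10^-5 A.
Since J_d is uniform, the enclosed fraction is (r/R)² = 0.2482, giving I_d,enc = 1.28×10^-5 A.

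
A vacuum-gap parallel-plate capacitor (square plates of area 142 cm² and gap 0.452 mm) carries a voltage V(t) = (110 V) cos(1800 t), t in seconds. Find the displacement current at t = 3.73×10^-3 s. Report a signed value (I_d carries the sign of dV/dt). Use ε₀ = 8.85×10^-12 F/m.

C = ε₀A/d = (8.85×10^-12)(0.0142)/(4.52×10^-4) = 2.780×10^-10 F. dV/dt = V₀ω·−sin(ωt); at ωt = 6.714 rad this factor is -0.4176.
I_d = C dV/dt = (2.780×10^-10)(110)(1800)(-0.4176) = -2.30×10^-5 A.

-2.30×10^-5 A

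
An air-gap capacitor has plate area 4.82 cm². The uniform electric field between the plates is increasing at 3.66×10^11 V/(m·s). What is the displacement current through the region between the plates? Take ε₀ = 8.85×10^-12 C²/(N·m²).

1.56×10^-3 A

With a uniform field, Φ_E = EA, so I_d = ε₀ A dE/dt = 1.56×10^-3 A.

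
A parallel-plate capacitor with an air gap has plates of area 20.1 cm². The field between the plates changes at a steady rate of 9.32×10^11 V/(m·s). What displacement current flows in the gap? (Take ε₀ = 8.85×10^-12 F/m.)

The displacement current is ε₀ times dΦ_E/dt = ε₀ A dE/dt = (8.85×10^-12)(2.01×10^-3)(9.32×10^11) = 0.0166 A.

0.0166 A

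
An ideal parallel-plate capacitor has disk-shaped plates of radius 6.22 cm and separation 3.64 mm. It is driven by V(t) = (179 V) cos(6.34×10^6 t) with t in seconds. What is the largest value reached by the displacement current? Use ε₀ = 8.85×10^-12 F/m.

0.0335 A

C = ε₀A/d = (8.85×10^-12)(0.01215)/(3.64×10^-3) = 2.954×10^-11 F; ω = 6.34×10^6 rad/s.
I_d = C dV/dt, so |I_d|_max = C V₀ ω = (2.954×10^-11)(179)(6.34×10^6) = 0.0335 A.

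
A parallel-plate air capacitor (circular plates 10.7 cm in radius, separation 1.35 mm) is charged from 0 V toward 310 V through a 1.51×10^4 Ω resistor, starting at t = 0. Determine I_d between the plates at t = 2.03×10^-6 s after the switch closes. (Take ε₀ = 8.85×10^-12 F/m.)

0.0116 A

C = ε₀A/d = (8.85×10^-12)(0.03597)/(1.35×10^-3) = 2.358×10^-10 F, so τ = RC = 3.561×10^-6 s.
The conduction current is I(t) = (V₀/R) e^(−t/τ), and the displacement current between the plates equals it.
t/τ = 0.5701; I_d = (310/1.51×10^4) · e^(−0.5701) = (0.02053)(0.5655) = 0.0116 A.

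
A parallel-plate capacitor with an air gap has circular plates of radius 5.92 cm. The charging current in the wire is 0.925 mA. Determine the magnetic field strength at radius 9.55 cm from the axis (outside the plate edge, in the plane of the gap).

Between the plates the displacement current equals the wire current: I_d = 0.925 mA = 9.25×10^-4 A.
Outside the plates the loop encloses all of I_d, so B·2πr = μ₀ I_d and B = 1.94×10^-9 T.

1.94×10^-9 T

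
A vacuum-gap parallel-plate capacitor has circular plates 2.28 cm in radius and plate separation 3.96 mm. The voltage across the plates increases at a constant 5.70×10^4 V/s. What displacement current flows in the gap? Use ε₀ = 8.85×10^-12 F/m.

2.08×10^-7 A

The displacement current equals the charging current C dV/dt. With C = ε₀A/d = (8.85×10^-12)(1.633×10^-3)/(3.96×10^-3) = 3.650×10^-12 F, I_d = (3.650×10^-12)(5.70×10^4) = 2.08×10^-7 A.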